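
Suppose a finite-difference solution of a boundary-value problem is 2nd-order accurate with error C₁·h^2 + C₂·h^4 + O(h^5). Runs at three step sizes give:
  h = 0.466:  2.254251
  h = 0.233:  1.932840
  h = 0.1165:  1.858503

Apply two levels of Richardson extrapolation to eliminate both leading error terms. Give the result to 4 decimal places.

1.8343

First eliminate the h^2 term (factor 2^2 = 4):
  B₁ = (4·1.932840 − 2.254251)/3 = 1.825703
  B₂ = (4·1.858503 − 1.932840)/3 = 1.833724
Then eliminate the h^4 term (factor 2^4 = 16):
  (16·1.833724 − 1.825703)/15 = 1.834259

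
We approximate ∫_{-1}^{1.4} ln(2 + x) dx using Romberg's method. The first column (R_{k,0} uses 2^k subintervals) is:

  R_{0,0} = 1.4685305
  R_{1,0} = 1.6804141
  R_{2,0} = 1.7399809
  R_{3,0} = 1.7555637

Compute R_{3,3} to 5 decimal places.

Richardson extrapolation on the trapezoidal column (denominator 4−1=3):
R_{1,1} = 1.6804141 + (1.6804141 − 1.4685305)/3 = 1.7510420
R_{2,1} = (4·1.7399809 − 1.6804141) / 3 = 1.7598365
R_{3,1} = 1.7555637 + (1.7555637 − 1.7399809)/3 = 1.7607580
R_{2,2} = 1.7598365 + (1.7598365 − 1.7510420)/15 = 1.7604228
R_{3,2} = (16·1.7607580 − 1.7598365) / 15 = 1.7608194
R_{3,3} = 1.7608194 + (1.7608194 − 1.7604228)/63 = 1.7608257
(Column j=1 coincides with Simpson's rule on the same nodes.)

1.76083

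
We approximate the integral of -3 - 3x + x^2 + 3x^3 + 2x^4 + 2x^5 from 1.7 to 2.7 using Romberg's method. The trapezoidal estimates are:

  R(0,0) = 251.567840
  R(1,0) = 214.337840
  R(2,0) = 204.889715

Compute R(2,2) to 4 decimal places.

201.7278

Richardson extrapolation on the trapezoidal column (denominator 4−1=3):
R(1,1) = (4·214.337840 − 251.567840) / 3 = 201.927840
R(2,1) = (4·204.889715 − 214.337840) / 3 = 201.740340
R(2,2) = (16·201.740340 − 201.927840) / 15 = 201.727840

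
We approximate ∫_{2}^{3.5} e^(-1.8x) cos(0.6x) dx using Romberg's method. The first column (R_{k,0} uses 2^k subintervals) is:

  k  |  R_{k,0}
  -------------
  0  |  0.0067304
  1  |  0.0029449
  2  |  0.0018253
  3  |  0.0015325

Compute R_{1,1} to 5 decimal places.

0.00168

Richardson extrapolation on the trapezoidal column (denominator 4−1=3):
R_{1,1} = (4·0.0029449 − 0.0067304) / 3 = 0.0016831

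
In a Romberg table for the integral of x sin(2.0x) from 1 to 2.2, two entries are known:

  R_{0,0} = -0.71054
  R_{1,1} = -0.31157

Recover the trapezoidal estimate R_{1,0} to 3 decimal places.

From R_{1,1} = (4·R_{1,0} − R_{0,0})/3, solve for R_{1,0}:
4·R_{1,0} = 3·(-0.31157) + (-0.71054) = -1.64525
R_{1,0} = -0.41131

-0.411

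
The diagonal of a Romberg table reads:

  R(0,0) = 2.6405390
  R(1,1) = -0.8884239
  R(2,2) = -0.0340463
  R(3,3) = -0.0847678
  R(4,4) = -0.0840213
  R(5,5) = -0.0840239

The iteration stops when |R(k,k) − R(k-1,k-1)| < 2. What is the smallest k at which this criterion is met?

k = 2

|R(1,1) − R(0,0)| = 3.5289629 ≥ 2
|R(2,2) − R(1,1)| = 0.8543776 < 2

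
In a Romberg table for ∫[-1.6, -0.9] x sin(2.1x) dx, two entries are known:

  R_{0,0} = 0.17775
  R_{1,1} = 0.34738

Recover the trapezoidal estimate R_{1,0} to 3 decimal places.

0.305

From R_{1,1} = (4·R_{1,0} − R_{0,0})/3, solve for R_{1,0}:
4·R_{1,0} = 3·0.34738 + 0.17775 = 1.21989
R_{1,0} = 0.30497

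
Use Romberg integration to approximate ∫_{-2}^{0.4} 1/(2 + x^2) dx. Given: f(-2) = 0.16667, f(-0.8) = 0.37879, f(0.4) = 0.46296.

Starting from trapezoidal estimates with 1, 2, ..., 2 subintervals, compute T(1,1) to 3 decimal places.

T(0,0) (trapezoid, 1 panel, h=2.4000): 0.75556
T(1,0) (trapezoid, 2 panels, h=1.2000): 0.83233
T(1,1) = 0.83233 + (0.83233 − 0.75556)/3 = 0.85792

0.858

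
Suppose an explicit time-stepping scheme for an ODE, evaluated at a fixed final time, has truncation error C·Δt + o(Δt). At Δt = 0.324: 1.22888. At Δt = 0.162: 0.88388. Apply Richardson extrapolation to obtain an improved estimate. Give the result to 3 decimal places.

0.539

The leading error scales as Δt; refining by a factor of 2 reduces it by 2^1 = 2.
Extrapolated value = (2·A(Δt/2) − A(Δt)) / (2 − 1)
= (2·0.88388 − 1.22888) / 1
= 0.53888 / 1 = 0.53888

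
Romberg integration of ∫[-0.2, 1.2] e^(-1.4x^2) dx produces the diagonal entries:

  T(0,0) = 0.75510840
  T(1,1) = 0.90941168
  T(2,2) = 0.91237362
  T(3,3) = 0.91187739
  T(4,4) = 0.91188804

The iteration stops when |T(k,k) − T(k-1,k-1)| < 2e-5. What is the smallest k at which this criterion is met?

|T(1,1) − T(0,0)| = 0.15430328 ≥ 2e-5
|T(2,2) − T(1,1)| = 0.00296194 ≥ 2e-5
|T(3,3) − T(2,2)| = 0.00049623 ≥ 2e-5
|T(4,4) − T(3,3)| = 0.00001065 < 2e-5

k = 4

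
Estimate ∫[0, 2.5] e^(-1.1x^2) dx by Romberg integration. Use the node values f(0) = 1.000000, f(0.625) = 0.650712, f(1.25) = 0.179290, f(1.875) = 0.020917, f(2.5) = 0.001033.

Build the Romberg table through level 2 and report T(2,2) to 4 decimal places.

0.8514

T(0,0) (trapezoid, 1 panel, h=2.5000): 1.251291
T(1,0) (trapezoid, 2 panels, h=1.2500): 0.849758
T(2,0) (trapezoid, 4 panels, h=0.6250): 0.844647
T(1,1) = 0.849758 + (0.849758 − 1.251291)/3 = 0.715914
T(2,1) = 0.844647 + (0.844647 − 0.849758)/3 = 0.842943
T(2,2) = 0.842943 + (0.842943 − 0.715914)/15 = 0.851412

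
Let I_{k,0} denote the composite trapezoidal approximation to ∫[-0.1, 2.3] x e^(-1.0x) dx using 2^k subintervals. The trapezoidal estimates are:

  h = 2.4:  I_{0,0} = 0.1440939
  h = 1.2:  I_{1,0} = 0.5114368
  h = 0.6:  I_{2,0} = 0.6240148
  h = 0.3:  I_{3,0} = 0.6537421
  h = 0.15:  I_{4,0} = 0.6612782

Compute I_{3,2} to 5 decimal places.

I_{2,1} = 0.6240148 + (0.6240148 − 0.5114368)/3 = 0.6615408
I_{3,1} = 0.6537421 + (0.6537421 − 0.6240148)/3 = 0.6636512
I_{3,2} = (16·0.6636512 − 0.6615408) / 15 = 0.6637919

0.66379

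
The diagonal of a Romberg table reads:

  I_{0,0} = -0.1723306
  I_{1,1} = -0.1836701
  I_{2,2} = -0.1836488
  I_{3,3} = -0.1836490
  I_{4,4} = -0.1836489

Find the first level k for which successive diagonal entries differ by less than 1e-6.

k = 3

|I_{1,1} − I_{0,0}| = 0.0113395 ≥ 1e-6
|I_{2,2} − I_{1,1}| = 0.0000213 ≥ 1e-6
|I_{3,3} − I_{2,2}| = 0.0000002 < 1e-6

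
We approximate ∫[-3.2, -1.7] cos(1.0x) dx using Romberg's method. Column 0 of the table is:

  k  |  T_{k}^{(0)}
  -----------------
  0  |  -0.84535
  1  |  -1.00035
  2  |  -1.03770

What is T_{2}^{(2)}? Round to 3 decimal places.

-1.050

Richardson extrapolation on the trapezoidal column (denominator 4−1=3):
T_{1}^{(1)} = (4·(-1.00035) − (-0.84535)) / 3 = -1.05202
T_{2}^{(1)} = (4·(-1.03770) − (-1.00035)) / 3 = -1.05015
T_{2}^{(2)} = -1.05015 + (-1.05015 − (-1.05202))/15 = -1.05003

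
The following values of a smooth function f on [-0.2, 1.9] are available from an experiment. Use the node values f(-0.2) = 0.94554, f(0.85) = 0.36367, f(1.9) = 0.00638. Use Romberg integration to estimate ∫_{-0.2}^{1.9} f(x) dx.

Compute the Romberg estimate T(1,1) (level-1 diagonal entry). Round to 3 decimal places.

T(0,0) (trapezoid, 1 panel, h=2.1000): 0.99952
T(1,0) (trapezoid, 2 panels, h=1.0500): 0.88161
T(1,1) = 0.88161 + (0.88161 − 0.99952)/3 = 0.84231

0.842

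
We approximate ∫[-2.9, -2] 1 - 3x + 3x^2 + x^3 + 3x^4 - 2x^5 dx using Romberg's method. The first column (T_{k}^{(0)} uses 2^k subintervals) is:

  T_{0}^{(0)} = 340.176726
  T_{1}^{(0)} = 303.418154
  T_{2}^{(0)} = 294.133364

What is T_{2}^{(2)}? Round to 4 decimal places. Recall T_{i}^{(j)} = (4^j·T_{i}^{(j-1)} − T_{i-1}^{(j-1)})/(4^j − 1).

Richardson extrapolation on the trapezoidal column (denominator 4−1=3):
T_{1}^{(1)} = 303.418154 + (303.418154 − 340.176726)/3 = 291.165297
T_{2}^{(1)} = 294.133364 + (294.133364 − 303.418154)/3 = 291.038434
T_{2}^{(2)} = 291.038434 + (291.038434 − 291.165297)/15 = 291.029976
(Column j=1 coincides with Simpson's rule on the same nodes.)

291.0300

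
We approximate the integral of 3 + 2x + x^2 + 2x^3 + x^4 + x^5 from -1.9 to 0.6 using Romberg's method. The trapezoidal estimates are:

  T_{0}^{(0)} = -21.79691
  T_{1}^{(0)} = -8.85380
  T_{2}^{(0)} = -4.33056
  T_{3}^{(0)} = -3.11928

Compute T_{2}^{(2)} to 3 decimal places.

Richardson extrapolation on the trapezoidal column (denominator 4−1=3):
T_{1}^{(1)} = -8.85380 + (-8.85380 − (-21.79691))/3 = -4.53943
T_{2}^{(1)} = -4.33056 + (-4.33056 − (-8.85380))/3 = -2.82281
T_{2}^{(2)} = (16·(-2.82281) − (-4.53943)) / 15 = -2.70837
(Column j=1 coincides with Simpson's rule on the same nodes.)

-2.708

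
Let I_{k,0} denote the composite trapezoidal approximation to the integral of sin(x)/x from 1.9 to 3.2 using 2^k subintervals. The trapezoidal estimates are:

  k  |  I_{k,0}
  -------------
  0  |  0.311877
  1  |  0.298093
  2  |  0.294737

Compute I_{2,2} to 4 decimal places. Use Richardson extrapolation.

I_{1,1} = 0.298093 + (0.298093 − 0.311877)/3 = 0.293498
I_{2,1} = 0.294737 + (0.294737 − 0.298093)/3 = 0.293618
I_{2,2} = 0.293618 + (0.293618 − 0.293498)/15 = 0.293626

0.2936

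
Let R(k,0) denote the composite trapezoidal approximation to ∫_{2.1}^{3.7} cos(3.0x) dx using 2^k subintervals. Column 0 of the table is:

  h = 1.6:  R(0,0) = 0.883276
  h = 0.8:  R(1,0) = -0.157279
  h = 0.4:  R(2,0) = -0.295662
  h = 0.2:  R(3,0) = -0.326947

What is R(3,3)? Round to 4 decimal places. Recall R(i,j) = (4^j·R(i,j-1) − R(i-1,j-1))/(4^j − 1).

-0.3372

R(1,1) = -0.157279 + (-0.157279 − 0.883276)/3 = -0.504131
R(2,1) = (4·(-0.295662) − (-0.157279)) / 3 = -0.341790
R(3,1) = (4·(-0.326947) − (-0.295662)) / 3 = -0.337375
R(2,2) = (16·(-0.341790) − (-0.504131)) / 15 = -0.330967
R(3,2) = -0.337375 + (-0.337375 − (-0.341790))/15 = -0.337081
R(3,3) = -0.337081 + (-0.337081 − (-0.330967))/63 = -0.337178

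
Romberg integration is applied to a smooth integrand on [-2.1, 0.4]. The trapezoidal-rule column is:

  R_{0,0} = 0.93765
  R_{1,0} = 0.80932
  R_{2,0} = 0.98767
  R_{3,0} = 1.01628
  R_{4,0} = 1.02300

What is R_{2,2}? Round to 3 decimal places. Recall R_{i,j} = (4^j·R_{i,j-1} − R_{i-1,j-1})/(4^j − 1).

1.066

R_{1,1} = (4·0.80932 − 0.93765) / 3 = 0.76654
R_{2,1} = (4·0.98767 − 0.80932) / 3 = 1.04712
R_{2,2} = (16·1.04712 − 0.76654) / 15 = 1.06583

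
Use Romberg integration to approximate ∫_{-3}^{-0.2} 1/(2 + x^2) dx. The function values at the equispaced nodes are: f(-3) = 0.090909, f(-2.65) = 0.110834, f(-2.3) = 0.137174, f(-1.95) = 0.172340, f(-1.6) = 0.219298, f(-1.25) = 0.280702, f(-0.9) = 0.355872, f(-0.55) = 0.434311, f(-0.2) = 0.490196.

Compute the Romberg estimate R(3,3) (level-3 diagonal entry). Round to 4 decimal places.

R(0,0) (trapezoid, 1 panel, h=2.8000): 0.813547
R(1,0) (trapezoid, 2 panels, h=1.4000): 0.713791
R(2,0) (trapezoid, 4 panels, h=0.7000): 0.702028
R(3,0) (trapezoid, 8 panels, h=0.3500): 0.700379
R(1,1) = 0.713791 + (0.713791 − 0.813547)/3 = 0.680539
R(2,1) = 0.702028 + (0.702028 − 0.713791)/3 = 0.698107
R(3,1) = 0.700379 + (0.700379 − 0.702028)/3 = 0.699829
R(2,2) = 0.698107 + (0.698107 − 0.680539)/15 = 0.699278
R(3,2) = 0.699829 + (0.699829 − 0.698107)/15 = 0.699944
R(3,3) = 0.699944 + (0.699944 − 0.699278)/63 = 0.699955

0.7000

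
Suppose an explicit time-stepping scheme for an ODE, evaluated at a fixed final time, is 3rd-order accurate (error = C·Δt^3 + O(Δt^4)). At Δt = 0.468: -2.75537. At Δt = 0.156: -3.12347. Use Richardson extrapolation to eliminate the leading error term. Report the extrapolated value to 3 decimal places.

-3.138

Extrapolated value = (27·A(Δt/3) − A(Δt)) / (27 − 1)
= (27·(-3.12347) − (-2.75537)) / 26
= -81.57832 / 26 = -3.13763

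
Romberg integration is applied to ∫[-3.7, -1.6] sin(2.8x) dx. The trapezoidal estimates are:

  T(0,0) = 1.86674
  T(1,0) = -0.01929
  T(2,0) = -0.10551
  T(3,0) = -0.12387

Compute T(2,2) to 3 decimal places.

T(1,1) = (4·(-0.01929) − 1.86674) / 3 = -0.64797
T(2,1) = -0.10551 + (-0.10551 − (-0.01929))/3 = -0.13425
T(2,2) = (16·(-0.13425) − (-0.64797)) / 15 = -0.10000

-0.100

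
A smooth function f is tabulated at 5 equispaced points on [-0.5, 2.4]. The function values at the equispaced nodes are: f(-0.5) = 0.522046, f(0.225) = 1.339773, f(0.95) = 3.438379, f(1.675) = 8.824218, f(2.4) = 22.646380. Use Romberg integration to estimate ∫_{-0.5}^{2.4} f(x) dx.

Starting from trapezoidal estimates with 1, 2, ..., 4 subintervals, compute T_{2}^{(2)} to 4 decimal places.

T_{0}^{(0)} (trapezoid, 1 panel, h=2.9000): 33.594218
T_{1}^{(0)} (trapezoid, 2 panels, h=1.4500): 21.782758
T_{2}^{(0)} (trapezoid, 4 panels, h=0.7250): 18.260273
T_{1}^{(1)} = 21.782758 + (21.782758 − 33.594218)/3 = 17.845605
T_{2}^{(1)} = 18.260273 + (18.260273 − 21.782758)/3 = 17.086111
T_{2}^{(2)} = 17.086111 + (17.086111 − 17.845605)/15 = 17.035478

17.0355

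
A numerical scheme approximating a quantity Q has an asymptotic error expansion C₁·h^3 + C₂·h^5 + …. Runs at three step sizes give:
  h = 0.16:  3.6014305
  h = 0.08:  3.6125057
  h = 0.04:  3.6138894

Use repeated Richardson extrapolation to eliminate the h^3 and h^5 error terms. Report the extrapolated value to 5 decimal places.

3.61409

First eliminate the h^3 term (factor 2^3 = 8):
  B₁ = (8·3.6125057 − 3.6014305)/7 = 3.6140879
  B₂ = (8·3.6138894 − 3.6125057)/7 = 3.6140871
Then eliminate the h^5 term (factor 2^5 = 32):
  (32·3.6140871 − 3.6140879)/31 = 3.6140871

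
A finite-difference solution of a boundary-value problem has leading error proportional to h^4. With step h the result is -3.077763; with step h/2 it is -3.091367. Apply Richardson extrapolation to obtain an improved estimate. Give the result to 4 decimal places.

-3.0923

The leading error scales as h^4; refining by a factor of 2 reduces it by 2^4 = 16.
Extrapolated value = (16·A(h/2) − A(h)) / (16 − 1)
= (16·(-3.091367) − (-3.077763)) / 15
= -46.384109 / 15 = -3.092274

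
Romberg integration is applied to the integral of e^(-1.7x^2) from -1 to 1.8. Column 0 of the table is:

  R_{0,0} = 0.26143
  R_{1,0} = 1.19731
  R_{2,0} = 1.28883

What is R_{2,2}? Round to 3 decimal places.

R_{1,1} = (4·1.19731 − 0.26143) / 3 = 1.50927
R_{2,1} = (4·1.28883 − 1.19731) / 3 = 1.31934
R_{2,2} = 1.31934 + (1.31934 − 1.50927)/15 = 1.30668

1.307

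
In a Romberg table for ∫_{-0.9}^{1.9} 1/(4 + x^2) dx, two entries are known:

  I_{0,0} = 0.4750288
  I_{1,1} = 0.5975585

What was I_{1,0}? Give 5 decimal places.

From I_{1,1} = (4·I_{1,0} − I_{0,0})/3, solve for I_{1,0}:
4·I_{1,0} = 3·0.5975585 + 0.4750288 = 2.2677043
I_{1,0} = 0.5669261

0.56693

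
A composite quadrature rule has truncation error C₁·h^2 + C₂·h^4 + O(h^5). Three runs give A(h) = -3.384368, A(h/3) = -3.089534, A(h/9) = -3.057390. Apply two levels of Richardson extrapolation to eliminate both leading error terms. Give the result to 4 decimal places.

-3.0534

First eliminate the h^2 term (factor 3^2 = 9):
  B₁ = (9·(-3.089534) − (-3.384368))/8 = -3.052680
  B₂ = (9·(-3.057390) − (-3.089534))/8 = -3.053372
Then eliminate the h^4 term (factor 3^4 = 81):
  (81·(-3.053372) − (-3.052680))/80 = -3.053381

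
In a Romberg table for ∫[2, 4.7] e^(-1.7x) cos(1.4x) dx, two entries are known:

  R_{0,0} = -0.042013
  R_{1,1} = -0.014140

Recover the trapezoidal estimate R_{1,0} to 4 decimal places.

-0.0211

From R_{1,1} = (4·R_{1,0} − R_{0,0})/3, solve for R_{1,0}:
4·R_{1,0} = 3·(-0.014140) + (-0.042013) = -0.084433
R_{1,0} = -0.021108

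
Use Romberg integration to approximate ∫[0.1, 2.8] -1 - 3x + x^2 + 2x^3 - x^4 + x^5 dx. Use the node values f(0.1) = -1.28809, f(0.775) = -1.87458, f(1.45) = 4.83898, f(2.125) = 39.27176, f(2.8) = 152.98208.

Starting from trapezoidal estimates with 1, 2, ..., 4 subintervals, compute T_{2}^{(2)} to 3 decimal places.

69.499

T_{0}^{(0)} (trapezoid, 1 panel, h=2.7000): 204.78689
T_{1}^{(0)} (trapezoid, 2 panels, h=1.3500): 108.92607
T_{2}^{(0)} (trapezoid, 4 panels, h=0.6750): 79.70613
T_{1}^{(1)} = 108.92607 + (108.92607 − 204.78689)/3 = 76.97246
T_{2}^{(1)} = 79.70613 + (79.70613 − 108.92607)/3 = 69.96615
T_{2}^{(2)} = 69.96615 + (69.96615 − 76.97246)/15 = 69.49906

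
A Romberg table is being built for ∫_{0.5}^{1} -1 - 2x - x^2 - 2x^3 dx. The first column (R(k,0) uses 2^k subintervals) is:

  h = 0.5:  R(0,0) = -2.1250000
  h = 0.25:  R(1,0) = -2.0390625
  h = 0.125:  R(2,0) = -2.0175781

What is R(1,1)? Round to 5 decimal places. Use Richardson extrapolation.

Richardson extrapolation on the trapezoidal column (denominator 4−1=3):
R(1,1) = (4·(-2.0390625) − (-2.1250000)) / 3 = -2.0104167

-2.01042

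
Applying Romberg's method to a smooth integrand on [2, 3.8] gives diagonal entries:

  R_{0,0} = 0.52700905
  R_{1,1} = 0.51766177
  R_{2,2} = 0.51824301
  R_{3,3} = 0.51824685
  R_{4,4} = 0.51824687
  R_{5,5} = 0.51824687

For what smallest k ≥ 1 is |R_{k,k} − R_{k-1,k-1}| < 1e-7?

|R_{1,1} − R_{0,0}| = 0.00934728 ≥ 1e-7
|R_{2,2} − R_{1,1}| = 0.00058124 ≥ 1e-7
|R_{3,3} − R_{2,2}| = 0.00000384 ≥ 1e-7
|R_{4,4} − R_{3,3}| = 0.00000002 < 1e-7

k = 4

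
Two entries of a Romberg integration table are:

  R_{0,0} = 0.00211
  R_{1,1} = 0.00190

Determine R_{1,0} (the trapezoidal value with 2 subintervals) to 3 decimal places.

0.002

From R_{1,1} = (4·R_{1,0} − R_{0,0})/3, solve for R_{1,0}:
4·R_{1,0} = 3·0.00190 + 0.00211 = 0.00781
R_{1,0} = 0.00195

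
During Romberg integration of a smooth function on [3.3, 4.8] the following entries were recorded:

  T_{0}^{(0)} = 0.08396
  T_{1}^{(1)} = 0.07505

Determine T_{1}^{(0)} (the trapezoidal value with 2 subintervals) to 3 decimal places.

From T_{1}^{(1)} = (4·T_{1}^{(0)} − T_{0}^{(0)})/3, solve for T_{1}^{(0)}:
4·T_{1}^{(0)} = 3·0.07505 + 0.08396 = 0.30911
T_{1}^{(0)} = 0.07728

0.077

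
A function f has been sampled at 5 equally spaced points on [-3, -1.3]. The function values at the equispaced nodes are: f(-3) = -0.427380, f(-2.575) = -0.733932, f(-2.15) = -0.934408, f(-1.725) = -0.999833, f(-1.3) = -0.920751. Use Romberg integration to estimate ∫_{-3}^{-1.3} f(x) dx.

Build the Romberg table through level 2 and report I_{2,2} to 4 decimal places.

-1.4380

I_{0,0} (trapezoid, 1 panel, h=1.7000): -1.145911
I_{1,0} (trapezoid, 2 panels, h=0.8500): -1.367202
I_{2,0} (trapezoid, 4 panels, h=0.4250): -1.420451
I_{1,1} = -1.367202 + (-1.367202 − (-1.145911))/3 = -1.440966
I_{2,1} = -1.420451 + (-1.420451 − (-1.367202))/3 = -1.438201
I_{2,2} = -1.438201 + (-1.438201 − (-1.440966))/15 = -1.438017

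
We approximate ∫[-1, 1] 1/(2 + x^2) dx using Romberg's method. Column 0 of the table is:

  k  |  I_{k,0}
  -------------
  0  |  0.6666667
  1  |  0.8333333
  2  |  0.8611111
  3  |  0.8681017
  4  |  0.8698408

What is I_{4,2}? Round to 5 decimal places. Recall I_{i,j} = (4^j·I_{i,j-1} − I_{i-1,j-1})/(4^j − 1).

0.87042

I_{3,1} = 0.8681017 + (0.8681017 − 0.8611111)/3 = 0.8704319
I_{4,1} = (4·0.8698408 − 0.8681017) / 3 = 0.8704205
I_{4,2} = (16·0.8704205 − 0.8704319) / 15 = 0.8704197
(Column j=1 coincides with Simpson's rule on the same nodes.)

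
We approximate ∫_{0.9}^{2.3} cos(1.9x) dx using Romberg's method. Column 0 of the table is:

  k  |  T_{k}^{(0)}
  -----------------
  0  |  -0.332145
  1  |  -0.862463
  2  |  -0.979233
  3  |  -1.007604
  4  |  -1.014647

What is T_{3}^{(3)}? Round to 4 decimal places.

-1.0170

Richardson extrapolation on the trapezoidal column (denominator 4−1=3):
T_{1}^{(1)} = (4·(-0.862463) − (-0.332145)) / 3 = -1.039236
T_{2}^{(1)} = (4·(-0.979233) − (-0.862463)) / 3 = -1.018156
T_{3}^{(1)} = (4·(-1.007604) − (-0.979233)) / 3 = -1.017061
T_{2}^{(2)} = -1.018156 + (-1.018156 − (-1.039236))/15 = -1.016751
T_{3}^{(2)} = (16·(-1.017061) − (-1.018156)) / 15 = -1.016988
T_{3}^{(3)} = -1.016988 + (-1.016988 − (-1.016751))/63 = -1.016992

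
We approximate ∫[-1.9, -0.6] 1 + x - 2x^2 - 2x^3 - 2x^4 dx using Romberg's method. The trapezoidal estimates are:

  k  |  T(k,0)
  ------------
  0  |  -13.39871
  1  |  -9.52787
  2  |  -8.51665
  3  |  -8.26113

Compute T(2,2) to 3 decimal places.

-8.176

Richardson extrapolation on the trapezoidal column (denominator 4−1=3):
T(1,1) = (4·(-9.52787) − (-13.39871)) / 3 = -8.23759
T(2,1) = (4·(-8.51665) − (-9.52787)) / 3 = -8.17958
T(2,2) = (16·(-8.17958) − (-8.23759)) / 15 = -8.17571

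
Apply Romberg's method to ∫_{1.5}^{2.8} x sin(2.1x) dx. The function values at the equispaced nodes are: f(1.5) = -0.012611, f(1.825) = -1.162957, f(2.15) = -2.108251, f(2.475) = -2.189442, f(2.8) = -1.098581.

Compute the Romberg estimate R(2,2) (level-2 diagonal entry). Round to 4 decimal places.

-2.0273

R(0,0) (trapezoid, 1 panel, h=1.3000): -0.722275
R(1,0) (trapezoid, 2 panels, h=0.6500): -1.731501
R(2,0) (trapezoid, 4 panels, h=0.3250): -1.955280
R(1,1) = -1.731501 + (-1.731501 − (-0.722275))/3 = -2.067910
R(2,1) = -1.955280 + (-1.955280 − (-1.731501))/3 = -2.029873
R(2,2) = -2.029873 + (-2.029873 − (-2.067910))/15 = -2.027337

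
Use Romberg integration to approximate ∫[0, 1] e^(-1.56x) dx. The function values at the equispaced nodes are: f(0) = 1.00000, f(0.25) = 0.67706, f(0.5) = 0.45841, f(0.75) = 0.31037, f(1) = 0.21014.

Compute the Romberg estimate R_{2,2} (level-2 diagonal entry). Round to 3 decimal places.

0.506

R_{0,0} (trapezoid, 1 panel, h=1.0000): 0.60507
R_{1,0} (trapezoid, 2 panels, h=0.5000): 0.53174
R_{2,0} (trapezoid, 4 panels, h=0.2500): 0.51273
R_{1,1} = 0.53174 + (0.53174 − 0.60507)/3 = 0.50730
R_{2,1} = 0.51273 + (0.51273 − 0.53174)/3 = 0.50639
R_{2,2} = 0.50639 + (0.50639 − 0.50730)/15 = 0.50633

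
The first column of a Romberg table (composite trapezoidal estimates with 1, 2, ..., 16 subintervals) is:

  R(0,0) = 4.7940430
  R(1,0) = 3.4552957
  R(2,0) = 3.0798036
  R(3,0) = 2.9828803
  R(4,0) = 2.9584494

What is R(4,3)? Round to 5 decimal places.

2.95029

R(2,1) = 3.0798036 + (3.0798036 − 3.4552957)/3 = 2.9546396
R(3,1) = (4·2.9828803 − 3.0798036) / 3 = 2.9505725
R(4,1) = 2.9584494 + (2.9584494 − 2.9828803)/3 = 2.9503058
R(3,2) = (16·2.9505725 − 2.9546396) / 15 = 2.9503014
R(4,2) = (16·2.9503058 − 2.9505725) / 15 = 2.9502880
R(4,3) = 2.9502880 + (2.9502880 − 2.9503014)/63 = 2.9502878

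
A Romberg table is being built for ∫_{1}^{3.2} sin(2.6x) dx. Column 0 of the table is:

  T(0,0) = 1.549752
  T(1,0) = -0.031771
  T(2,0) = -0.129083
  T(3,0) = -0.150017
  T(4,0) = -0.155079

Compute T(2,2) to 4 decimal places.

Richardson extrapolation on the trapezoidal column (denominator 4−1=3):
T(1,1) = (4·(-0.031771) − 1.549752) / 3 = -0.558945
T(2,1) = (4·(-0.129083) − (-0.031771)) / 3 = -0.161520
T(2,2) = -0.161520 + (-0.161520 − (-0.558945))/15 = -0.135025

-0.1350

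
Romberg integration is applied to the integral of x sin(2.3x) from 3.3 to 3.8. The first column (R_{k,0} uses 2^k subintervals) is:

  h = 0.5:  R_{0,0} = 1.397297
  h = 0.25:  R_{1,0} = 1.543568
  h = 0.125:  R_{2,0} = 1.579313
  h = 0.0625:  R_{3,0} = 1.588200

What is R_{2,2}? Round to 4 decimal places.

R_{1,1} = 1.543568 + (1.543568 − 1.397297)/3 = 1.592325
R_{2,1} = 1.579313 + (1.579313 − 1.543568)/3 = 1.591228
R_{2,2} = (16·1.591228 − 1.592325) / 15 = 1.591155

1.5912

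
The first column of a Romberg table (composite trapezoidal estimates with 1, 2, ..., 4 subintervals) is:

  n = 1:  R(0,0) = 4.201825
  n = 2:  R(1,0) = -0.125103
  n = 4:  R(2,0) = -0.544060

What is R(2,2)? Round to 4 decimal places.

-0.6248

Richardson extrapolation on the trapezoidal column (denominator 4−1=3):
R(1,1) = -0.125103 + (-0.125103 − 4.201825)/3 = -1.567412
R(2,1) = -0.544060 + (-0.544060 − (-0.125103))/3 = -0.683712
R(2,2) = (16·(-0.683712) − (-1.567412)) / 15 = -0.624799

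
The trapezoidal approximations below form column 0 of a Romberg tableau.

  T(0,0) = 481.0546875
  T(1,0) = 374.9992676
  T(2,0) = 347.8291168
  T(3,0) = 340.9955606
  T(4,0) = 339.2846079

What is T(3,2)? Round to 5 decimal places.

338.71406

Richardson extrapolation on the trapezoidal column (denominator 4−1=3):
T(2,1) = (4·347.8291168 − 374.9992676) / 3 = 338.7723999
T(3,1) = 340.9955606 + (340.9955606 − 347.8291168)/3 = 338.7177085
T(3,2) = 338.7177085 + (338.7177085 − 338.7723999)/15 = 338.7140624
(Column j=1 coincides with Simpson's rule on the same nodes.)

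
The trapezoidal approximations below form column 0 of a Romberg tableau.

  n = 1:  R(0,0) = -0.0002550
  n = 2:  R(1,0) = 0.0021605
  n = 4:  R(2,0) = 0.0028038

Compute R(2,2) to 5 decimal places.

0.00302

Richardson extrapolation on the trapezoidal column (denominator 4−1=3):
R(1,1) = (4·0.0021605 − (-0.0002550)) / 3 = 0.0029657
R(2,1) = 0.0028038 + (0.0028038 − 0.0021605)/3 = 0.0030182
R(2,2) = (16·0.0030182 − 0.0029657) / 15 = 0.0030217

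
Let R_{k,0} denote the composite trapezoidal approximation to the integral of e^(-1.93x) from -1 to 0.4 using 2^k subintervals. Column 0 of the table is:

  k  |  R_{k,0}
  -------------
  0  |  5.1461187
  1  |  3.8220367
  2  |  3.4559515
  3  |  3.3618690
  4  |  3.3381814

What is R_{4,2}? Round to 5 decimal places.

Richardson extrapolation on the trapezoidal column (denominator 4−1=3):
R_{3,1} = 3.3618690 + (3.3618690 − 3.4559515)/3 = 3.3305082
R_{4,1} = 3.3381814 + (3.3381814 − 3.3618690)/3 = 3.3302855
R_{4,2} = 3.3302855 + (3.3302855 − 3.3305082)/15 = 3.3302707

3.33027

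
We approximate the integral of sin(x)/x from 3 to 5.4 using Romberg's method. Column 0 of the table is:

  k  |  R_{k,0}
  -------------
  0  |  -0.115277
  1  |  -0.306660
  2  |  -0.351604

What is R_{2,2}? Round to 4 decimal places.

R_{1,1} = -0.306660 + (-0.306660 − (-0.115277))/3 = -0.370454
R_{2,1} = -0.351604 + (-0.351604 − (-0.306660))/3 = -0.366585
R_{2,2} = -0.366585 + (-0.366585 − (-0.370454))/15 = -0.366327
(Column j=1 coincides with Simpson's rule on the same nodes.)

-0.3663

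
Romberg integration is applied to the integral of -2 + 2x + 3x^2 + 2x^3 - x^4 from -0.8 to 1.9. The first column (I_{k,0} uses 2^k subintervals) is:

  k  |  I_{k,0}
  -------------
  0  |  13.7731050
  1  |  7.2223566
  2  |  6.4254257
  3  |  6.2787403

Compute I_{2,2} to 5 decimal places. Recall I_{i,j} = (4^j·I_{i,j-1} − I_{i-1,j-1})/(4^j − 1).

I_{1,1} = 7.2223566 + (7.2223566 − 13.7731050)/3 = 5.0387738
I_{2,1} = 6.4254257 + (6.4254257 − 7.2223566)/3 = 6.1597821
I_{2,2} = (16·6.1597821 − 5.0387738) / 15 = 6.2345160

6.23452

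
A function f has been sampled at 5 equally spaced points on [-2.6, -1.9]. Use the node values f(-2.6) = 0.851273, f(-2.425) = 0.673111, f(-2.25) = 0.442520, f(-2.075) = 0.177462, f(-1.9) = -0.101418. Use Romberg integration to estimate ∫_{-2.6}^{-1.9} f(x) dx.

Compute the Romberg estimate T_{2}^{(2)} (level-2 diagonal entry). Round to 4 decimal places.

0.2938

T_{0}^{(0)} (trapezoid, 1 panel, h=0.7000): 0.262449
T_{1}^{(0)} (trapezoid, 2 panels, h=0.3500): 0.286107
T_{2}^{(0)} (trapezoid, 4 panels, h=0.1750): 0.291904
T_{1}^{(1)} = 0.286107 + (0.286107 − 0.262449)/3 = 0.293993
T_{2}^{(1)} = 0.291904 + (0.291904 − 0.286107)/3 = 0.293836
T_{2}^{(2)} = 0.293836 + (0.293836 − 0.293993)/15 = 0.293826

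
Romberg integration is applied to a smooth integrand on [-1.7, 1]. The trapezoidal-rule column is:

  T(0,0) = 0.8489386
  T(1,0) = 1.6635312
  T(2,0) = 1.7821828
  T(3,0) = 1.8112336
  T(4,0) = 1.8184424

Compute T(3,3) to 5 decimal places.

Richardson extrapolation on the trapezoidal column (denominator 4−1=3):
T(1,1) = (4·1.6635312 − 0.8489386) / 3 = 1.9350621
T(2,1) = 1.7821828 + (1.7821828 − 1.6635312)/3 = 1.8217333
T(3,1) = (4·1.8112336 − 1.7821828) / 3 = 1.8209172
T(2,2) = (16·1.8217333 − 1.9350621) / 15 = 1.8141780
T(3,2) = (16·1.8209172 − 1.8217333) / 15 = 1.8208628
T(3,3) = (64·1.8208628 − 1.8141780) / 63 = 1.8209689

1.82097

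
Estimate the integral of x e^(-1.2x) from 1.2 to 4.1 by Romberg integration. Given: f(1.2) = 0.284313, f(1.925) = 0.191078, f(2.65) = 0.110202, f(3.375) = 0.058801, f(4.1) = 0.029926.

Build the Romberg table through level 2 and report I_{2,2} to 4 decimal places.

I_{0,0} (trapezoid, 1 panel, h=2.9000): 0.455647
I_{1,0} (trapezoid, 2 panels, h=1.4500): 0.387616
I_{2,0} (trapezoid, 4 panels, h=0.7250): 0.374970
I_{1,1} = 0.387616 + (0.387616 − 0.455647)/3 = 0.364939
I_{2,1} = 0.374970 + (0.374970 − 0.387616)/3 = 0.370755
I_{2,2} = 0.370755 + (0.370755 − 0.364939)/15 = 0.371143

0.3711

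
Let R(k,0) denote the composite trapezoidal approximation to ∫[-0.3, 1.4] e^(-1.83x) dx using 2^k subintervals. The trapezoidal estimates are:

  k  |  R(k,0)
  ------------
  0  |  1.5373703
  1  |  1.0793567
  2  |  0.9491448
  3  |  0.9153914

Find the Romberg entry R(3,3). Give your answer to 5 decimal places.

0.90403

R(1,1) = 1.0793567 + (1.0793567 − 1.5373703)/3 = 0.9266855
R(2,1) = 0.9491448 + (0.9491448 − 1.0793567)/3 = 0.9057408
R(3,1) = 0.9153914 + (0.9153914 − 0.9491448)/3 = 0.9041403
R(2,2) = 0.9057408 + (0.9057408 − 0.9266855)/15 = 0.9043445
R(3,2) = (16·0.9041403 − 0.9057408) / 15 = 0.9040336
R(3,3) = (64·0.9040336 − 0.9043445) / 63 = 0.9040287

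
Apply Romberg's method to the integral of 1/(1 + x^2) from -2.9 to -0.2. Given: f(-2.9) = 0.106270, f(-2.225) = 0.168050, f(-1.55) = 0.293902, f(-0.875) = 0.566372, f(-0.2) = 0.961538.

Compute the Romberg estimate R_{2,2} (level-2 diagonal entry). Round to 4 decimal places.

1.0351

R_{0,0} (trapezoid, 1 panel, h=2.7000): 1.441541
R_{1,0} (trapezoid, 2 panels, h=1.3500): 1.117538
R_{2,0} (trapezoid, 4 panels, h=0.6750): 1.054504
R_{1,1} = 1.117538 + (1.117538 − 1.441541)/3 = 1.009537
R_{2,1} = 1.054504 + (1.054504 − 1.117538)/3 = 1.033493
R_{2,2} = 1.033493 + (1.033493 − 1.009537)/15 = 1.035090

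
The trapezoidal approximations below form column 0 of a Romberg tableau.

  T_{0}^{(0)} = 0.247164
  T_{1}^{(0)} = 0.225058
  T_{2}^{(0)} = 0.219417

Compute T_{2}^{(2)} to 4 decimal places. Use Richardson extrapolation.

0.2175

Richardson extrapolation on the trapezoidal column (denominator 4−1=3):
T_{1}^{(1)} = (4·0.225058 − 0.247164) / 3 = 0.217689
T_{2}^{(1)} = (4·0.219417 − 0.225058) / 3 = 0.217537
T_{2}^{(2)} = 0.217537 + (0.217537 − 0.217689)/15 = 0.217527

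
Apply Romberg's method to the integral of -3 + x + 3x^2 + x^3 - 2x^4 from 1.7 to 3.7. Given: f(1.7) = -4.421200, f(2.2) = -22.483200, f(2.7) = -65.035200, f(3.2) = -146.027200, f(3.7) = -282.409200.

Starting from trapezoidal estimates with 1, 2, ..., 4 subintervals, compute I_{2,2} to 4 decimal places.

I_{0,0} (trapezoid, 1 panel, h=2.0000): -286.830400
I_{1,0} (trapezoid, 2 panels, h=1.0000): -208.450400
I_{2,0} (trapezoid, 4 panels, h=0.5000): -188.480400
I_{1,1} = -208.450400 + (-208.450400 − (-286.830400))/3 = -182.323733
I_{2,1} = -188.480400 + (-188.480400 − (-208.450400))/3 = -181.823733
I_{2,2} = -181.823733 + (-181.823733 − (-182.323733))/15 = -181.790400

-181.7904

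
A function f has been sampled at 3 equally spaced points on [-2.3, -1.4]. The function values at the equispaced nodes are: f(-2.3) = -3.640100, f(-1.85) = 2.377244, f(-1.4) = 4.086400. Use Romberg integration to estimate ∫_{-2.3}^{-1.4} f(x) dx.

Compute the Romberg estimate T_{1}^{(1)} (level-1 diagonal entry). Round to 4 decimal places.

T_{0}^{(0)} (trapezoid, 1 panel, h=0.9000): 0.200835
T_{1}^{(0)} (trapezoid, 2 panels, h=0.4500): 1.170177
T_{1}^{(1)} = 1.170177 + (1.170177 − 0.200835)/3 = 1.493291

1.4933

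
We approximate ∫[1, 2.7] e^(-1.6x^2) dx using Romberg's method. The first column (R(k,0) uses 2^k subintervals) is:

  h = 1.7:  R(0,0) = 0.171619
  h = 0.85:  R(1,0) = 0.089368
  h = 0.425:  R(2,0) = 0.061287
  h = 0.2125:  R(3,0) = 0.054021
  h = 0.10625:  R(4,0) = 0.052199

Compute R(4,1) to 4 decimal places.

Richardson extrapolation on the trapezoidal column (denominator 4−1=3):
R(4,1) = (4·0.052199 − 0.054021) / 3 = 0.051592

0.0516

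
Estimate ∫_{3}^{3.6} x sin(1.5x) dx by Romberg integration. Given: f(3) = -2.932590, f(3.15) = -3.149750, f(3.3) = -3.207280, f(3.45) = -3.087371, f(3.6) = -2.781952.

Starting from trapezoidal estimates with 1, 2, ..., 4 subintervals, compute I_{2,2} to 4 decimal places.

-1.8538

I_{0,0} (trapezoid, 1 panel, h=0.6000): -1.714363
I_{1,0} (trapezoid, 2 panels, h=0.3000): -1.819365
I_{2,0} (trapezoid, 4 panels, h=0.1500): -1.845251
I_{1,1} = -1.819365 + (-1.819365 − (-1.714363))/3 = -1.854366
I_{2,1} = -1.845251 + (-1.845251 − (-1.819365))/3 = -1.853880
I_{2,2} = -1.853880 + (-1.853880 − (-1.854366))/15 = -1.853848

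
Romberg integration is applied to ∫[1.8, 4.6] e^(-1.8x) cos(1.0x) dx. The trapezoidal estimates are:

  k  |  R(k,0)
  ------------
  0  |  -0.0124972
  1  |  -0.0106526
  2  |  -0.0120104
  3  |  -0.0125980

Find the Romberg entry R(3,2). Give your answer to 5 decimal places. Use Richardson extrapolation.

R(2,1) = (4·(-0.0120104) − (-0.0106526)) / 3 = -0.0124630
R(3,1) = (4·(-0.0125980) − (-0.0120104)) / 3 = -0.0127939
R(3,2) = (16·(-0.0127939) − (-0.0124630)) / 15 = -0.0128160

-0.01282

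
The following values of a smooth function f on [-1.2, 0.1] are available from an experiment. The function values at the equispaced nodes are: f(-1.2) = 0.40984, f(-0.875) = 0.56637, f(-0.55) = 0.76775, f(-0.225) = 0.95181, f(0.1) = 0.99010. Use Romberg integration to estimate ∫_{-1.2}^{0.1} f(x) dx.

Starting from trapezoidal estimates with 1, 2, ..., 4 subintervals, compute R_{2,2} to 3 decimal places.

R_{0,0} (trapezoid, 1 panel, h=1.3000): 0.90996
R_{1,0} (trapezoid, 2 panels, h=0.6500): 0.95402
R_{2,0} (trapezoid, 4 panels, h=0.3250): 0.97042
R_{1,1} = 0.95402 + (0.95402 − 0.90996)/3 = 0.96871
R_{2,1} = 0.97042 + (0.97042 − 0.95402)/3 = 0.97589
R_{2,2} = 0.97589 + (0.97589 − 0.96871)/15 = 0.97637

0.976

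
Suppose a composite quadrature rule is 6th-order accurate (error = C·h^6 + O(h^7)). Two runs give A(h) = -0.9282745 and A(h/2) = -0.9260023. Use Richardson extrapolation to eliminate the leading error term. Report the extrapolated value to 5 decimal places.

The leading error scales as h^6; refining by a factor of 2 reduces it by 2^6 = 64.
Extrapolated value = (64·A(h/2) − A(h)) / (64 − 1)
= (64·(-0.9260023) − (-0.9282745)) / 63
= -58.3358727 / 63 = -0.9259662

-0.92597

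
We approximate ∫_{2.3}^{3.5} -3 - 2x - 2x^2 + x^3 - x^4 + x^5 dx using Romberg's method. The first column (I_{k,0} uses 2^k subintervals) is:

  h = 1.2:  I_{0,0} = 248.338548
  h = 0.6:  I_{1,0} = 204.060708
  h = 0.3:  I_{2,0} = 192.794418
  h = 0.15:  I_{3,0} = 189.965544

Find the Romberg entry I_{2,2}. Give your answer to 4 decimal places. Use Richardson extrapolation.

I_{1,1} = (4·204.060708 − 248.338548) / 3 = 189.301428
I_{2,1} = (4·192.794418 − 204.060708) / 3 = 189.038988
I_{2,2} = (16·189.038988 − 189.301428) / 15 = 189.021492

189.0215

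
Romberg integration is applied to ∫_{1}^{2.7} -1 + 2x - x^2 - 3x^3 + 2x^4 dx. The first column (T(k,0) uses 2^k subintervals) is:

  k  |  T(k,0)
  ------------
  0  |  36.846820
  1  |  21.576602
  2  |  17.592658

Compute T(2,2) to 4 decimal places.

16.2499

Richardson extrapolation on the trapezoidal column (denominator 4−1=3):
T(1,1) = (4·21.576602 − 36.846820) / 3 = 16.486529
T(2,1) = 17.592658 + (17.592658 − 21.576602)/3 = 16.264677
T(2,2) = (16·16.264677 − 16.486529) / 15 = 16.249887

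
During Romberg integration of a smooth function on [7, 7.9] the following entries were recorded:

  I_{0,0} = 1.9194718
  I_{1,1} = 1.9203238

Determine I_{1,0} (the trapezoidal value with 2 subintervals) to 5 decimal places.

From I_{1,1} = (4·I_{1,0} − I_{0,0})/3, solve for I_{1,0}:
4·I_{1,0} = 3·1.9203238 + 1.9194718 = 7.6804432
I_{1,0} = 1.9201108

1.92011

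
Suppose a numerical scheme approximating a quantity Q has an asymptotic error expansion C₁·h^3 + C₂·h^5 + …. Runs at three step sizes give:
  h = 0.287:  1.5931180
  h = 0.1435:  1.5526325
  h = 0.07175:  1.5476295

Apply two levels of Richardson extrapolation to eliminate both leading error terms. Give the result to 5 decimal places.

1.54692

First eliminate the h^3 term (factor 2^3 = 8):
  B₁ = (8·1.5526325 − 1.5931180)/7 = 1.5468489
  B₂ = (8·1.5476295 − 1.5526325)/7 = 1.5469148
Then eliminate the h^5 term (factor 2^5 = 32):
  (32·1.5469148 − 1.5468489)/31 = 1.5469169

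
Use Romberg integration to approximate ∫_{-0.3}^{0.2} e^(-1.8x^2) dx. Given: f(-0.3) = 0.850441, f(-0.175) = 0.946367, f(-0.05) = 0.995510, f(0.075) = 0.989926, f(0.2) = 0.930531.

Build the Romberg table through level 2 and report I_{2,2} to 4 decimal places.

I_{0,0} (trapezoid, 1 panel, h=0.5000): 0.445243
I_{1,0} (trapezoid, 2 panels, h=0.2500): 0.471499
I_{2,0} (trapezoid, 4 panels, h=0.1250): 0.477786
I_{1,1} = 0.471499 + (0.471499 − 0.445243)/3 = 0.480251
I_{2,1} = 0.477786 + (0.477786 − 0.471499)/3 = 0.479882
I_{2,2} = 0.479882 + (0.479882 − 0.480251)/15 = 0.479857

0.4799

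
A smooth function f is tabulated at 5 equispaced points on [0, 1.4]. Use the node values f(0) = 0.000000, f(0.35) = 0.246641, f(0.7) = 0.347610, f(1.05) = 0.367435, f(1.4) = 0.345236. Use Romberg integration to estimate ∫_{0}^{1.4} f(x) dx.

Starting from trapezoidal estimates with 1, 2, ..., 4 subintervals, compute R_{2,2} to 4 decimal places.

R_{0,0} (trapezoid, 1 panel, h=1.4000): 0.241665
R_{1,0} (trapezoid, 2 panels, h=0.7000): 0.364160
R_{2,0} (trapezoid, 4 panels, h=0.3500): 0.397006
R_{1,1} = 0.364160 + (0.364160 − 0.241665)/3 = 0.404992
R_{2,1} = 0.397006 + (0.397006 − 0.364160)/3 = 0.407955
R_{2,2} = 0.407955 + (0.407955 − 0.404992)/15 = 0.408153

0.4082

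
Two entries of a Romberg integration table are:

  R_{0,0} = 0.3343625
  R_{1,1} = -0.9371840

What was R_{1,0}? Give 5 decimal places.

From R_{1,1} = (4·R_{1,0} − R_{0,0})/3, solve for R_{1,0}:
4·R_{1,0} = 3·(-0.9371840) + 0.3343625 = -2.4771895
R_{1,0} = -0.6192974

-0.61930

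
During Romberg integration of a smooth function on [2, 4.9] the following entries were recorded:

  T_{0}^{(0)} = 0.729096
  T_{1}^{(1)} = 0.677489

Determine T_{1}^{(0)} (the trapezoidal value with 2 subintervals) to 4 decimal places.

0.6904

From T_{1}^{(1)} = (4·T_{1}^{(0)} − T_{0}^{(0)})/3, solve for T_{1}^{(0)}:
4·T_{1}^{(0)} = 3·0.677489 + 0.729096 = 2.761563
T_{1}^{(0)} = 0.690391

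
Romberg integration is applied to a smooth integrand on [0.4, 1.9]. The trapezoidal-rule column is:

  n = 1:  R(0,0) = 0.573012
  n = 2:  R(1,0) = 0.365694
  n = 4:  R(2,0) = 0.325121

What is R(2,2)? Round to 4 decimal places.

Richardson extrapolation on the trapezoidal column (denominator 4−1=3):
R(1,1) = (4·0.365694 − 0.573012) / 3 = 0.296588
R(2,1) = 0.325121 + (0.325121 − 0.365694)/3 = 0.311597
R(2,2) = 0.311597 + (0.311597 − 0.296588)/15 = 0.312598

0.3126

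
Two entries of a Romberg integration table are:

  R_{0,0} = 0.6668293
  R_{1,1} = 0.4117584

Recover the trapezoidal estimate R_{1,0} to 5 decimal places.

From R_{1,1} = (4·R_{1,0} − R_{0,0})/3, solve for R_{1,0}:
4·R_{1,0} = 3·0.4117584 + 0.6668293 = 1.9021045
R_{1,0} = 0.4755261

0.47553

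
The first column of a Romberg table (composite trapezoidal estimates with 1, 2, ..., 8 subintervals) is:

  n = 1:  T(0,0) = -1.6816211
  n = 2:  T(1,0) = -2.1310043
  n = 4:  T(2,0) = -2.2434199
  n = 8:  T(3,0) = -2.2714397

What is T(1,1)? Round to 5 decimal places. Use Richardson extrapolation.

T(1,1) = -2.1310043 + (-2.1310043 − (-1.6816211))/3 = -2.2807987

-2.28080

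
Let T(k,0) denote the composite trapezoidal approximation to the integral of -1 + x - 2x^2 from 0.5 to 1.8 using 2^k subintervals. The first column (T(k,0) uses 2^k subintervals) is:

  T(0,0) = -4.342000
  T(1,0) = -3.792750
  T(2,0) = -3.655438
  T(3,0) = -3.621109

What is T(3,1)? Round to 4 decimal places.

Richardson extrapolation on the trapezoidal column (denominator 4−1=3):
T(3,1) = -3.621109 + (-3.621109 − (-3.655438))/3 = -3.609666
(Column j=1 coincides with Simpson's rule on the same nodes.)

-3.6097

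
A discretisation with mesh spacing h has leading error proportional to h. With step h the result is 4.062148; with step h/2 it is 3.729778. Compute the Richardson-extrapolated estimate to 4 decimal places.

3.3974

The leading error scales as h; refining by a factor of 2 reduces it by 2^1 = 2.
Extrapolated value = (2·A(h/2) − A(h)) / (2 − 1)
= (2·3.729778 − 4.062148) / 1
= 3.397408 / 1 = 3.397408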